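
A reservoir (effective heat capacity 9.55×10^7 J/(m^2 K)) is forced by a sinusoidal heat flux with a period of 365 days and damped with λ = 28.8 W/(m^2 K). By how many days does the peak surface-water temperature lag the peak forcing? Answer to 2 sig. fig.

Areal heat capacity C = 9.55×10^7 J/(m^2 K) (given).
ω = 2π / 3.15×10^7 s = 1.99×10^-7 s⁻¹.
Phase lag φ = arctan(Cω/λ) = arctan(19.0/28.8) = 0.584 rad.
Time lag = φ / ω = 0.584 / 1.99×10^-7 = 2.93×10^6 s = 33.9 days.

34 days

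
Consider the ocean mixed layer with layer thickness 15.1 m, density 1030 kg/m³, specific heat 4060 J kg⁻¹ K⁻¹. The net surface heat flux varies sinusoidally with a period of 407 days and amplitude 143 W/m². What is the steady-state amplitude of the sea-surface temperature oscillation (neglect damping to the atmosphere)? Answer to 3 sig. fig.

12.7 K

Areal heat capacity C = ρ c_p D = 1030 × 4060 × 15.1 = 6.31×10^7 J m⁻² K⁻¹.
Angular frequency ω = 2π / T = 2π / 3.52×10^7 s = 1.79×10^-7 s⁻¹.
Cω = 6.31×10^7 × 1.79×10^-7 = 11.3 W/(m²·K).
Amplitude A = F₀ / (Cω) = 143 / 11.3 = 12.7 K.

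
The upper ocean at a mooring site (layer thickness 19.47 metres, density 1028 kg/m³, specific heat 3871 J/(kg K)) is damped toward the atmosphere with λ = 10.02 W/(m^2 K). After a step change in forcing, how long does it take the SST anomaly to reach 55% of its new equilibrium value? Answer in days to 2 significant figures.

71 days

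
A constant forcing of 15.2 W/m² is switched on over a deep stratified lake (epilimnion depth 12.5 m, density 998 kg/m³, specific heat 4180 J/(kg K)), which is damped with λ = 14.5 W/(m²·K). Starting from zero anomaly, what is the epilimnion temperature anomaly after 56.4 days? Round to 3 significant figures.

0.778 K

Areal heat capacity C = ρ c_p D = 998 × 4180 × 12.5 = 5.21×10^7 J/(m^2 K).
τ = C / λ = 5.21×10^7 / 14.5 = 3.60×10^6 s.
Equilibrium anomaly ΔT_eq = F / λ = 15.2 / 14.5 = 1.05 K.
t = 56.4 days = 4.87×10^6 s, so t/τ = 1.36.
ΔT(t) = ΔT_eq (1 − e^(−t/τ)) = 1.05 × (1 − e^−1.36) = 0.778 K.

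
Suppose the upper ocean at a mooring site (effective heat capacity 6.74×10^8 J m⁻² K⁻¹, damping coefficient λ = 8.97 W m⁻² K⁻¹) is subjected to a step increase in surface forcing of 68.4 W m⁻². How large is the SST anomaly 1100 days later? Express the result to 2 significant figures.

Areal heat capacity C = 6.74×10^8 J m⁻² K⁻¹ (given).
τ = C / λ = 6.74×10^8 / 8.97 = 7.51×10^7 s.
Equilibrium anomaly ΔT_eq = F / λ = 68.4 / 8.97 = 7.63 K.
t = 1100 days = 9.50×10^7 s, so t/τ = 1.26.
ΔT(t) = ΔT_eq (1 − e^(−t/τ)) = 7.63 × (1 − e^−1.26) = 5.47 K.

5.5 K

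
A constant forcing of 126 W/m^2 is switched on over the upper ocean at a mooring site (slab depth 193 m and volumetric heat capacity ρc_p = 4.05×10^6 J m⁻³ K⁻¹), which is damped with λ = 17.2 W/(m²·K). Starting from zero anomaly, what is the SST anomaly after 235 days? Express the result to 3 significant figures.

Areal heat capacity C = ρc_p × D = 4.05×10^6 × 193 = 7.82×10^8 J/(m²·K).
τ = C / λ = 7.82×10^8 / 17.2 = 4.54×10^7 s.
Equilibrium anomaly ΔT_eq = F / λ = 126 / 17.2 = 7.33 K.
t = 235 days = 2.03×10^7 s, so t/τ = 0.447.
ΔT(t) = ΔT_eq (1 − e^(−t/τ)) = 7.33 × (1 − e^−0.447) = 2.64 K.

2.64 K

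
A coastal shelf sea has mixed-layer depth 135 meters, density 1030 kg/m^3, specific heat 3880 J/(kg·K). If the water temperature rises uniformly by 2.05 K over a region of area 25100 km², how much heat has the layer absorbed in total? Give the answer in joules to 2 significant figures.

Areal heat capacity C = ρ c_p D = 1030 × 3880 × 135 = 5.40×10^8 J m⁻² K⁻¹.
Heat per unit area: q = C ΔT = 5.40×10^8 × 2.05 = 1.11×10^9 J/m².
Total heat: Q = q × A = 1.11×10^9 × (25100 × 10⁶ m²) = 2.78×10^19 J.

2.8×10^19 J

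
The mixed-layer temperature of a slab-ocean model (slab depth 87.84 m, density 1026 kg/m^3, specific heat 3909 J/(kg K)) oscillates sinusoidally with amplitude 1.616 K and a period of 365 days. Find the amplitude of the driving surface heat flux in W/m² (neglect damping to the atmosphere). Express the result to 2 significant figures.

110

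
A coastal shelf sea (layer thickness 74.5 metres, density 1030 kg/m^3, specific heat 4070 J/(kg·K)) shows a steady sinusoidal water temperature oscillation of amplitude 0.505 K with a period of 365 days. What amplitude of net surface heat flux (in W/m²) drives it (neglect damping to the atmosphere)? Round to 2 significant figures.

Areal heat capacity C = ρ c_p D = 1030 × 4070 × 74.5 = 3.12×10^8 J m⁻² K⁻¹.
ω = 2π / 3.15×10^7 s = 1.99×10^-7 s⁻¹.
Cω = 3.12×10^8 × 1.99×10^-7 = 62.2 W/(m²·K).
F₀ = A × Cω = 0.505 × 62.2 = 31.4 W/m².

31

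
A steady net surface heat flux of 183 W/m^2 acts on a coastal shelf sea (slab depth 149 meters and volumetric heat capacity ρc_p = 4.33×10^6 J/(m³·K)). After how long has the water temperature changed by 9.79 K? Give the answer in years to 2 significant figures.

Areal heat capacity C = ρc_p × D = 4.33×10^6 × 149 = 6.45×10^8 J m⁻² K⁻¹.
Time required: Δt = C ΔT / F = 6.45×10^8 × 9.79 / 183 = 3.45×10^7 s.
In years: 3.45×10^7 s / (3.156×10^7 s/year) = 1.09 years.

1.1 years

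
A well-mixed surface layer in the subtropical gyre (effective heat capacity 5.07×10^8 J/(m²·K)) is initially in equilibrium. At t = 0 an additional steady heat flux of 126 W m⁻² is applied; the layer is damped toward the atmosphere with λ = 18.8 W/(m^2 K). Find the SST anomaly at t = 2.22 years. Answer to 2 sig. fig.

Areal heat capacity C = 5.07×10^8 J/(m²·K) (given).
τ = C / λ = 5.07×10^8 / 18.8 = 2.70×10^7 s.
Equilibrium anomaly ΔT_eq = F / λ = 126 / 18.8 = 6.70 K.
t = 2.22 years = 7.01×10^7 s, so t/τ = 2.60.
ΔT(t) = ΔT_eq (1 − e^(−t/τ)) = 6.70 × (1 − e^−2.60) = 6.20 K.

6.2 K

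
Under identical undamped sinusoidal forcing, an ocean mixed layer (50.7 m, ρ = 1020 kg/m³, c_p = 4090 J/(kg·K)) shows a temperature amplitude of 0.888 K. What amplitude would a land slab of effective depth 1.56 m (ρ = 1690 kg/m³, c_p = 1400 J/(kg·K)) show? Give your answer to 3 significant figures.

50.9 K

C_ocean = 2.12×10^8 J/(m²·K); C_land = 3.69×10^6 J/(m²·K).
A ∝ 1/C ⇒ A_land = A_ocean × C_ocean/C_land = 0.888 × 57.3 = 50.9 K.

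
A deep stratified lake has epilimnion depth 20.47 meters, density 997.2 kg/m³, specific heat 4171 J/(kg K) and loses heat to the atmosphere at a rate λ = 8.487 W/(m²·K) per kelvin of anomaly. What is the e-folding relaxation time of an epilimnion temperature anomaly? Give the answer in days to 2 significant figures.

120 days

Areal heat capacity C = ρ c_p D = 997.2 × 4171 × 20.47 = 8.51×10^7 J/(m²·K).
Relaxation time τ = C / λ = 8.51×10^7 / 8.487 = 1.00×10^7 s.
In days: 1.00×10^7 s / (86400 s/day) = 116 days.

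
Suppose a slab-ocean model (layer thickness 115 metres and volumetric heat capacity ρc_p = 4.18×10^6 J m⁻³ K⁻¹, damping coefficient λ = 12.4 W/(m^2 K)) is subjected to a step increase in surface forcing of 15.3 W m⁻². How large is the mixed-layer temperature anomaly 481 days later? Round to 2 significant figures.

Areal heat capacity C = ρc_p × D = 4.18×10^6 × 115 = 4.81×10^8 J m⁻² K⁻¹.
τ = C / λ = 4.81×10^8 / 12.4 = 3.88×10^7 s.
Equilibrium anomaly ΔT_eq = F / λ = 15.3 / 12.4 = 1.23 K.
t = 481 days = 4.16×10^7 s, so t/τ = 1.07.
ΔT(t) = ΔT_eq (1 − e^(−t/τ)) = 1.23 × (1 − e^−1.07) = 0.812 K.

0.81 K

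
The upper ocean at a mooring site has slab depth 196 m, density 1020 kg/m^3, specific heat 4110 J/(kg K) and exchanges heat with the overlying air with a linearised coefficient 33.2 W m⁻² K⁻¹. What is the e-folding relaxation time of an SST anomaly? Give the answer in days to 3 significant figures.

286 days

Areal heat capacity C = ρ c_p D = 1020 × 4110 × 196 = 8.22×10^8 J/(m^2 K).
Relaxation time τ = C / λ = 8.22×10^8 / 33.2 = 2.47×10^7 s.
In days: 2.47×10^7 s / (86400 s/day) = 286 days.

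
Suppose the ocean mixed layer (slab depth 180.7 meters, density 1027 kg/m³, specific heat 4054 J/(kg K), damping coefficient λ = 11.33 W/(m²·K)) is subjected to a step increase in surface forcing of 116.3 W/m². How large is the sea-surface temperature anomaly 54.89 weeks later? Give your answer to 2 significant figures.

4.0 K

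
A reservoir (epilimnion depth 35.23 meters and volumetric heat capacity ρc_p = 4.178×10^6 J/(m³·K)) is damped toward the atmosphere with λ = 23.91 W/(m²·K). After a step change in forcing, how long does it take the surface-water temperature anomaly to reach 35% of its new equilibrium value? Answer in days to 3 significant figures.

Areal heat capacity C = ρc_p × D = 4.178×10^6 × 35.23 = 1.47×10^8 J/(m^2 K).
τ = C / λ = 1.47×10^8 / 23.91 = 6.16×10^6 s.
Fraction reached: 1 − e^(−t/τ) = 0.35 ⇒ t = −τ ln(1 − 0.35) = τ × 0.431.
t = 2.65×10^6 s = 30.7 days.

30.7 days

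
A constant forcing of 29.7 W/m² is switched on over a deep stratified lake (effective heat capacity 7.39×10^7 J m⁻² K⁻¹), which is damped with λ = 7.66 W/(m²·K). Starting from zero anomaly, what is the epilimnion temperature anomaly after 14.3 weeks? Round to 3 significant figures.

Areal heat capacity C = 7.39×10^7 J m⁻² K⁻¹ (given).
τ = C / λ = 7.39×10^7 / 7.66 = 9.65×10^6 s.
Equilibrium anomaly ΔT_eq = F / λ = 29.7 / 7.66 = 3.88 K.
t = 14.3 weeks = 8.65×10^6 s, so t/τ = 0.896.
ΔT(t) = ΔT_eq (1 − e^(−t/τ)) = 3.88 × (1 − e^−0.896) = 2.30 K.

2.30 K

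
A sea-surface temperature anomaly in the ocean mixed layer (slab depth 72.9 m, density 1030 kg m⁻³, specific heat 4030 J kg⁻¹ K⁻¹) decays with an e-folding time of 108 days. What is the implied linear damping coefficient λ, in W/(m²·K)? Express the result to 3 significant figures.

32.4

Areal heat capacity C = ρ c_p D = 1030 × 4030 × 72.9 = 3.03×10^8 J/(m²·K).
τ = 108 days = 9.33×10^6 s.
λ = C / τ = 3.03×10^8 / 9.33×10^6 = 32.4 W/(m²·K).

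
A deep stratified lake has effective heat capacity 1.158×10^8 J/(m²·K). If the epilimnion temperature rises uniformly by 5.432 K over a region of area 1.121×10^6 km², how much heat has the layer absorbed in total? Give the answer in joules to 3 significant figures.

7.05×10^20 J

Areal heat capacity C = 1.158×10^8 J/(m²·K) (given).
Heat per unit area: q = C ΔT = 1.16×10^8 × 5.432 = 6.29×10^8 J/m².
Total heat: Q = q × A = 6.29×10^8 × (1.121×10^6 × 10⁶ m²) = 7.05×10^20 J.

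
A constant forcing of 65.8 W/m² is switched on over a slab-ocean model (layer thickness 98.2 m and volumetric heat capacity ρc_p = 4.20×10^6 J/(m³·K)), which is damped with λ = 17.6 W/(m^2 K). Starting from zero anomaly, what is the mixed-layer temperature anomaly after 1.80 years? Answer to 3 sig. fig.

Areal heat capacity C = ρc_p × D = 4.20×10^6 × 98.2 = 4.12×10^8 J/(m^2 K).
τ = C / λ = 4.12×10^8 / 17.6 = 2.34×10^7 s.
Equilibrium anomaly ΔT_eq = F / λ = 65.8 / 17.6 = 3.74 K.
t = 1.80 years = 5.68×10^7 s, so t/τ = 2.42.
ΔT(t) = ΔT_eq (1 − e^(−t/τ)) = 3.74 × (1 − e^−2.42) = 3.41 K.

3.41 K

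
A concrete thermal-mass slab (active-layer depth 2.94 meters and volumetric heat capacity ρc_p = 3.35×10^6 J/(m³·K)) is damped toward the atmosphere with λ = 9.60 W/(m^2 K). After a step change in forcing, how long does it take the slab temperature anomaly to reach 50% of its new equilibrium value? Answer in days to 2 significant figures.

Areal heat capacity C = ρc_p × D = 3.35×10^6 × 2.94 = 9.85×10^6 J/(m²·K).
τ = C / λ = 9.85×10^6 / 9.60 = 1.03×10^6 s.
Fraction reached: 1 − e^(−t/τ) = 0.50 ⇒ t = −τ ln(1 − 0.50) = τ × 0.693.
t = 7.11×10^5 s = 8.23 days.

8.2 days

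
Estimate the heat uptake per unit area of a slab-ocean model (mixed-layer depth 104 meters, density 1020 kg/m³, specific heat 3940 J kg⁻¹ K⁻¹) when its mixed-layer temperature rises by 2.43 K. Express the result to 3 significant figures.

Areal heat capacity C = ρ c_p D = 1020 × 3940 × 104 = 4.18×10^8 J/(m²·K).
ΔQ = C ΔT = 4.18×10^8 × 2.43 = 1.02×10^9 J/m².

1.02×10^9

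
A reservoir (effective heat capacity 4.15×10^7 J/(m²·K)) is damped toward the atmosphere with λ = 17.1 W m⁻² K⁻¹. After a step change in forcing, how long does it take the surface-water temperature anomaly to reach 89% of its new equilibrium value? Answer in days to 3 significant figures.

62.0 days

Areal heat capacity C = 4.15×10^7 J/(m²·K) (given).
τ = C / λ = 4.15×10^7 / 17.1 = 2.43×10^6 s.
Fraction reached: 1 − e^(−t/τ) = 0.89 ⇒ t = −τ ln(1 − 0.89) = τ × 2.21.
t = 5.36×10^6 s = 62.0 days.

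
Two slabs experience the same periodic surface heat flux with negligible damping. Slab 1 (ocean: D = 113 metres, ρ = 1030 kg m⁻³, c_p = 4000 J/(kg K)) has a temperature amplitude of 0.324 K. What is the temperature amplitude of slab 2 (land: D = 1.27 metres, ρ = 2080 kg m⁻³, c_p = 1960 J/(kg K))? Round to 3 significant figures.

29.1 K

C_ocean = 4.66×10^8 J/(m²·K); C_land = 5.18×10^6 J/(m²·K).
A ∝ 1/C ⇒ A_land = A_ocean × C_ocean/C_land = 0.324 × 89.9 = 29.1 K.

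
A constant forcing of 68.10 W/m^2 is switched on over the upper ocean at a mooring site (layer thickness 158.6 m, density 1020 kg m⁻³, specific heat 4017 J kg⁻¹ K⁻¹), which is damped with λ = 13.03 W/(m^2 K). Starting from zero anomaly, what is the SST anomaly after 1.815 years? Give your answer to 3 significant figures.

3.57 K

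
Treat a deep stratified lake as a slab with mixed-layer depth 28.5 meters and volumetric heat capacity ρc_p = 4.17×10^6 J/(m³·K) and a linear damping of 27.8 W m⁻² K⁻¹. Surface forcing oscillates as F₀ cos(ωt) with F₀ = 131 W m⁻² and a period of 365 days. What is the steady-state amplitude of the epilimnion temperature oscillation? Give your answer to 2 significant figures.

3.6 K

Areal heat capacity C = ρc_p × D = 4.17×10^6 × 28.5 = 1.19×10^8 J m⁻² K⁻¹.
Angular frequency ω = 2π / T = 2π / 3.15×10^7 s = 1.99×10^-7 s⁻¹.
√((Cω)² + λ²) = √((23.7)² + 27.8²) = 36.5 W/(m²·K).
Amplitude A = F₀ / √((Cω)²+λ²) = 131 / 36.5 = 3.59 K.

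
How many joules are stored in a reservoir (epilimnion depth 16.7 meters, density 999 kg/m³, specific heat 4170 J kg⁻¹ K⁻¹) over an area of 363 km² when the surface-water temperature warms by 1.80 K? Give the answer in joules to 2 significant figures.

4.5×10^16 J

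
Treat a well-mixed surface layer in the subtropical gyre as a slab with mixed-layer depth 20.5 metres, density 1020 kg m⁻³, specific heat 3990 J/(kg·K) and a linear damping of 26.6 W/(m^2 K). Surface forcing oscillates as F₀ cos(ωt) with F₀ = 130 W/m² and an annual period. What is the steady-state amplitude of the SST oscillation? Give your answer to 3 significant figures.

4.14 K

Areal heat capacity C = ρ c_p D = 1020 × 3990 × 20.5 = 8.34×10^7 J/(m²·K).
Angular frequency ω = 2π / T = 2π / 3.15×10^7 s = 1.99×10^-7 s⁻¹.
√((Cω)² + λ²) = √((16.6)² + 26.6²) = 31.4 W/(m²·K).
Amplitude A = F₀ / √((Cω)²+λ²) = 130 / 31.4 = 4.14 K.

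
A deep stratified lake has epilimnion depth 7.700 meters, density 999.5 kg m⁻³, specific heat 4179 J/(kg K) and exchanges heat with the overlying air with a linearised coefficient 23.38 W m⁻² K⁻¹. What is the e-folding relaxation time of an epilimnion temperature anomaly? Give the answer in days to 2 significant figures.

16 days

Areal heat capacity C = ρ c_p D = 999.5 × 4179 × 7.700 = 3.22×10^7 J/(m²·K).
Relaxation time τ = C / λ = 3.22×10^7 / 23.38 = 1.38×10^6 s.
In days: 1.38×10^6 s / (86400 s/day) = 15.9 days.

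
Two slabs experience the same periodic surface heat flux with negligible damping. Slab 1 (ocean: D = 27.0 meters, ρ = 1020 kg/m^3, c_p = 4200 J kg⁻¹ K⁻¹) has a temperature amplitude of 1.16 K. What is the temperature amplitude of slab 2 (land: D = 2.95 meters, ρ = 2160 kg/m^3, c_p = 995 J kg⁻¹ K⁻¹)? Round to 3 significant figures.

C_ocean = 1.16×10^8 J/(m²·K); C_land = 6.34×10^6 J/(m²·K).
A ∝ 1/C ⇒ A_land = A_ocean × C_ocean/C_land = 1.16 × 18.2 = 21.2 K.

21.2 K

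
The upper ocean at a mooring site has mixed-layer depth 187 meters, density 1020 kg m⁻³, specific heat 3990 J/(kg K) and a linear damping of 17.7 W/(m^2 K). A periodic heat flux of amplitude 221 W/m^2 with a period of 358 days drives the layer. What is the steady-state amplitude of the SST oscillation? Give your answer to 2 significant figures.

1.4 K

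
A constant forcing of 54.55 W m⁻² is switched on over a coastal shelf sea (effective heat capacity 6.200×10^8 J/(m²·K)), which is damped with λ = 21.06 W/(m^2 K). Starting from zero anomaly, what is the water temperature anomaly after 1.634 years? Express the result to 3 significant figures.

Areal heat capacity C = 6.200×10^8 J/(m²·K) (given).
τ = C / λ = 6.20×10^8 / 21.06 = 2.94×10^7 s.
Equilibrium anomaly ΔT_eq = F / λ = 54.55 / 21.06 = 2.59 K.
t = 1.634 years = 5.16×10^7 s, so t/τ = 1.75.
ΔT(t) = ΔT_eq (1 − e^(−t/τ)) = 2.59 × (1 − e^−1.75) = 2.14 K.

2.14 K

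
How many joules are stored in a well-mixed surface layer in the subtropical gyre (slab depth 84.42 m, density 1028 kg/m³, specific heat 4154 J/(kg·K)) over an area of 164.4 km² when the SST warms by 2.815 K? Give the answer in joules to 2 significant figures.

1.7×10^17 J

Areal heat capacity C = ρ c_p D = 1028 × 4154 × 84.42 = 3.60×10^8 J/(m^2 K).
Heat per unit area: q = C ΔT = 3.60×10^8 × 2.815 = 1.01×10^9 J/m².
Total heat: Q = q × A = 1.01×10^9 × (164.4 × 10⁶ m²) = 1.67×10^17 J.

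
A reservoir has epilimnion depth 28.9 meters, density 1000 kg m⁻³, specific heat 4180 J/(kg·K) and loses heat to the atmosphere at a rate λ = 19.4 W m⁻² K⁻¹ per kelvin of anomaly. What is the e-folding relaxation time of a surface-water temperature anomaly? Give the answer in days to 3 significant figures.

72.1 days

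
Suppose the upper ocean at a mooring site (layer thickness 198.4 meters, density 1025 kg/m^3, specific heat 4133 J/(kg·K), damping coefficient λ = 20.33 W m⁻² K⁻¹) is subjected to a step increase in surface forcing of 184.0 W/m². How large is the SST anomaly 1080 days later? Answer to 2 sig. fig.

8.1 K

Areal heat capacity C = ρ c_p D = 1025 × 4133 × 198.4 = 8.40×10^8 J/(m^2 K).
τ = C / λ = 8.40×10^8 / 20.33 = 4.13×10^7 s.
Equilibrium anomaly ΔT_eq = F / λ = 184.0 / 20.33 = 9.05 K.
t = 1080 days = 9.33×10^7 s, so t/τ = 2.26.
ΔT(t) = ΔT_eq (1 − e^(−t/τ)) = 9.05 × (1 − e^−2.26) = 8.10 K.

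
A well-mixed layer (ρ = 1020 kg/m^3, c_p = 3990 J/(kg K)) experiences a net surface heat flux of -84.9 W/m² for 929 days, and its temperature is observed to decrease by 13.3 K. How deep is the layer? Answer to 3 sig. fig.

Heat input Q = F Δt = -84.9 × 8.03×10^7 s = -6.81×10^9 J/m².
Required areal heat capacity C = Q / ΔT = 5.12×10^8 J/(m²·K).
Depth D = C / (ρ c_p) = 5.12×10^8 / (1020 × 3990) = 126 m.

126 m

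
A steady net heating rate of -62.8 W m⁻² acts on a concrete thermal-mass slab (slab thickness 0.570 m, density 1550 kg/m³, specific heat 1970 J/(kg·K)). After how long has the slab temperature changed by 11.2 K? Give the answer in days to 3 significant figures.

Areal heat capacity C = ρ c_p D = 1550 × 1970 × 0.570 = 1.74×10^6 J/(m^2 K).
Time required: Δt = C ΔT / F = 1.74×10^6 × -11.2 / -62.8 = 3.10×10^5 s.
In days: 3.10×10^5 s / (86400 s/day) = 3.59 days.

3.59 days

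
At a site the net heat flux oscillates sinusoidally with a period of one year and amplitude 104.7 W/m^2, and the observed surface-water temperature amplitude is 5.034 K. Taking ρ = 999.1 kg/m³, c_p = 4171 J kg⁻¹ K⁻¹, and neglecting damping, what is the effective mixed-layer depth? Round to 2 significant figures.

25 m

ω = 2π / 3.15×10^7 s = 1.99×10^-7 s⁻¹.
Required C = F₀ / (A ω) = 104.7 / (5.034 × 1.99×10^-7) = 1.04×10^8 J/(m²·K).
D = C / (ρ c_p) = 1.04×10^8 / (999.1 × 4171) = 25.1 m.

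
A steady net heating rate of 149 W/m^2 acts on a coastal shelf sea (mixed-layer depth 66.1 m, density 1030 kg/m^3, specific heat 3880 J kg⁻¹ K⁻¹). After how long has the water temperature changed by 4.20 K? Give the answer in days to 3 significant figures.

86.2 days

Areal heat capacity C = ρ c_p D = 1030 × 3880 × 66.1 = 2.64×10^8 J/(m²·K).
Time required: Δt = C ΔT / F = 2.64×10^8 × 4.20 / 149 = 7.45×10^6 s.
In days: 7.45×10^6 s / (86400 s/day) = 86.2 days.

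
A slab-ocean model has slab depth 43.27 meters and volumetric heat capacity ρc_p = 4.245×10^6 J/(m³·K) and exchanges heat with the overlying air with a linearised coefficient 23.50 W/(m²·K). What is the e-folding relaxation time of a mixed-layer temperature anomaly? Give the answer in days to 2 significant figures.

Areal heat capacity C = ρc_p × D = 4.245×10^6 × 43.27 = 1.84×10^8 J/(m^2 K).
Relaxation time τ = C / λ = 1.84×10^8 / 23.50 = 7.82×10^6 s.
In days: 7.82×10^6 s / (86400 s/day) = 90.5 days.

90 days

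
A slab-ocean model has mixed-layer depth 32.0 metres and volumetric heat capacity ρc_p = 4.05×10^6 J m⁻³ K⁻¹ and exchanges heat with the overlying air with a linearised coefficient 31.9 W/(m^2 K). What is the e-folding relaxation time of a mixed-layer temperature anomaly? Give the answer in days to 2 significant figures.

47 days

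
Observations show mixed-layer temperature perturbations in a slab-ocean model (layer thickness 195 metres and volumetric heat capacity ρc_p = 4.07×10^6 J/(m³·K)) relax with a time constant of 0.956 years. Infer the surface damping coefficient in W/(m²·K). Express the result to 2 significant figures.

Areal heat capacity C = ρc_p × D = 4.07×10^6 × 195 = 7.94×10^8 J/(m²·K).
τ = 0.956 years = 3.02×10^7 s.
λ = C / τ = 7.94×10^8 / 3.02×10^7 = 26.3 W/(m²·K).

26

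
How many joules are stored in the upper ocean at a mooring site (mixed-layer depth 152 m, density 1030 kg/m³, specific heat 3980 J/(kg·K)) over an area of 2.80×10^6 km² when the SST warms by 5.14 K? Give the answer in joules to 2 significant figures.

Areal heat capacity C = ρ c_p D = 1030 × 3980 × 152 = 6.23×10^8 J/(m^2 K).
Heat per unit area: q = C ΔT = 6.23×10^8 × 5.14 = 3.20×10^9 J/m².
Total heat: Q = q × A = 3.20×10^9 × (2.80×10^6 × 10⁶ m²) = 8.97×10^21 J.

9.0×10^21 J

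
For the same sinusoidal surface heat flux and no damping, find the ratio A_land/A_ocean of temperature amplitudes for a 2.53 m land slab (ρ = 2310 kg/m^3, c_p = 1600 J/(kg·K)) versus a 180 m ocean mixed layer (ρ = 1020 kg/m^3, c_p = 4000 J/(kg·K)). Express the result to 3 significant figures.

78.5

C_ocean = 1020 × 4000 × 180 = 7.34×10^8 J/(m²·K).
C_land = 2310 × 1600 × 2.53 = 9.35×10^6 J/(m²·K).
Undamped amplitude ∝ 1/C, so A_land/A_ocean = C_ocean/C_land = 78.5.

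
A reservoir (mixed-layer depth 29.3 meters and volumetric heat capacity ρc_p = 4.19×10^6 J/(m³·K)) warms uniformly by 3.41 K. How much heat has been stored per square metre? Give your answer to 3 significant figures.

4.19×10^8

Areal heat capacity C = ρc_p × D = 4.19×10^6 × 29.3 = 1.23×10^8 J/(m²·K).
ΔQ = C ΔT = 1.23×10^8 × 3.41 = 4.19×10^8 J/m².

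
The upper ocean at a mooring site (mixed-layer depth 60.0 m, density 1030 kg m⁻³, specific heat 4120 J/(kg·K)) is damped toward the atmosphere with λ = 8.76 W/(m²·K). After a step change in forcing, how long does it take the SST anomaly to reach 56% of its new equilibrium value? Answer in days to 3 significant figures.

276 days

Areal heat capacity C = ρ c_p D = 1030 × 4120 × 60.0 = 2.55×10^8 J/(m^2 K).
τ = C / λ = 2.55×10^8 / 8.76 = 2.91×10^7 s.
Fraction reached: 1 − e^(−t/τ) = 0.56 ⇒ t = −τ ln(1 − 0.56) = τ × 0.821.
t = 2.39×10^7 s = 276 days.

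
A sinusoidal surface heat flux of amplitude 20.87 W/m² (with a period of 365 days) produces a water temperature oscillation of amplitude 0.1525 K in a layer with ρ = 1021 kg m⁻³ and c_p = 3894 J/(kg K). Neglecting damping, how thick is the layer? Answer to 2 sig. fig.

ω = 2π / 3.15×10^7 s = 1.99×10^-7 s⁻¹.
Required C = F₀ / (A ω) = 20.87 / (0.1525 × 1.99×10^-7) = 6.87×10^8 J/(m²·K).
D = C / (ρ c_p) = 6.87×10^8 / (1021 × 3894) = 173 m.

170 m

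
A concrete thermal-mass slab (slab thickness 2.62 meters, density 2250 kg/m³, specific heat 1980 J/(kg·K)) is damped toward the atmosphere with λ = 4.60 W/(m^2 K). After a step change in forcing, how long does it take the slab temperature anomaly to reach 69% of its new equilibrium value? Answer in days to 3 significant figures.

Areal heat capacity C = ρ c_p D = 2250 × 1980 × 2.62 = 1.17×10^7 J/(m^2 K).
τ = C / λ = 1.17×10^7 / 4.60 = 2.54×10^6 s.
Fraction reached: 1 − e^(−t/τ) = 0.69 ⇒ t = −τ ln(1 − 0.69) = τ × 1.17.
t = 2.97×10^6 s = 34.4 days.

34.4 days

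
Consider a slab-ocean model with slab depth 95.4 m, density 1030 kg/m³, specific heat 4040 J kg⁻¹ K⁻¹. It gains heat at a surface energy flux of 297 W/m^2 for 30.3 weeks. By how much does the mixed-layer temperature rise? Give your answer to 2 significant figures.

14 K

Areal heat capacity C = ρ c_p D = 1030 × 4040 × 95.4 = 3.97×10^8 J/(m²·K).
Net heat input Q = F Δt = 297 × (30.3 weeks × 6.048×10^5 s/week) = 5.44×10^9 J/m².
ΔT = Q / C = 5.44×10^9 / 3.97×10^8 = 13.7 K.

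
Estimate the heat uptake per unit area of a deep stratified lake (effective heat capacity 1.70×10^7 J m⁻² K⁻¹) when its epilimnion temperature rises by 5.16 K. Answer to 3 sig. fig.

8.77×10^7

Areal heat capacity C = 1.70×10^7 J m⁻² K⁻¹ (given).
ΔQ = C ΔT = 1.70×10^7 × 5.16 = 8.77×10^7 J/m².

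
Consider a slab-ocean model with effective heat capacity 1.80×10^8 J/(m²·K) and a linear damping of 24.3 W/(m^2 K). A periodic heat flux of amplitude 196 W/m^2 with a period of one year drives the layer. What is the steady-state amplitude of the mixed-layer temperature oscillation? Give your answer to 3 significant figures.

4.52 K

Areal heat capacity C = 1.80×10^8 J/(m²·K) (given).
Angular frequency ω = 2π / T = 2π / 3.15×10^7 s = 1.99×10^-7 s⁻¹.
√((Cω)² + λ²) = √((35.9)² + 24.3²) = 43.3 W/(m²·K).
Amplitude A = F₀ / √((Cω)²+λ²) = 196 / 43.3 = 4.52 K.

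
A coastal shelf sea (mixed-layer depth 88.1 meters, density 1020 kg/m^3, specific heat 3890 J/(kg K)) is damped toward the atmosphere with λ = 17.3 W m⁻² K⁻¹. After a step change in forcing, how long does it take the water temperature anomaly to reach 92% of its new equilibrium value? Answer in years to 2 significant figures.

1.6 years

Areal heat capacity C = ρ c_p D = 1020 × 3890 × 88.1 = 3.50×10^8 J/(m²·K).
τ = C / λ = 3.50×10^8 / 17.3 = 2.02×10^7 s.
Fraction reached: 1 − e^(−t/τ) = 0.92 ⇒ t = −τ ln(1 − 0.92) = τ × 2.53.
t = 5.10×10^7 s = 1.62 years.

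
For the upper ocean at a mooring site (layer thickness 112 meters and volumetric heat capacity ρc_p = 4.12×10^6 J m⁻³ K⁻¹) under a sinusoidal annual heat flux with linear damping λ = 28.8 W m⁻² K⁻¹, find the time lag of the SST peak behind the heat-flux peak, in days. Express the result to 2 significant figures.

74 days

Areal heat capacity C = ρc_p × D = 4.12×10^6 × 112 = 4.61×10^8 J/(m²·K).
ω = 2π / 3.15×10^7 s = 1.99×10^-7 s⁻¹.
Phase lag φ = arctan(Cω/λ) = arctan(91.9/28.8) = 1.27 rad.
Time lag = φ / ω = 1.27 / 1.99×10^-7 = 6.36×10^6 s = 73.6 days.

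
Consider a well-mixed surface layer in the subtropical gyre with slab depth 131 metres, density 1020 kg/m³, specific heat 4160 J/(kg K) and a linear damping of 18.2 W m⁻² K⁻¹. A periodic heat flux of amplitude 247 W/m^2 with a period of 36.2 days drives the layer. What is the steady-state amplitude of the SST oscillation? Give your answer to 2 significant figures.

0.22 K

Areal heat capacity C = ρ c_p D = 1020 × 4160 × 131 = 5.56×10^8 J/(m²·K).
Angular frequency ω = 2π / T = 2π / 3.13×10^6 s = 2.01×10^-6 s⁻¹.
√((Cω)² + λ²) = √((1120)² + 18.2²) = 1120 W/(m²·K).
Amplitude A = F₀ / √((Cω)²+λ²) = 247 / 1120 = 0.221 K.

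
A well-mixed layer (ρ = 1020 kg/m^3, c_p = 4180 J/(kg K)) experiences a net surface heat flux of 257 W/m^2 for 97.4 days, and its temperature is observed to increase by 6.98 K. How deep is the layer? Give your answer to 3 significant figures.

Heat input Q = F Δt = 257 × 8.42×10^6 s = 2.16×10^9 J/m².
Required areal heat capacity C = Q / ΔT = 3.10×10^8 J/(m²·K).
Depth D = C / (ρ c_p) = 3.10×10^8 / (1020 × 4180) = 72.7 m.

72.7 m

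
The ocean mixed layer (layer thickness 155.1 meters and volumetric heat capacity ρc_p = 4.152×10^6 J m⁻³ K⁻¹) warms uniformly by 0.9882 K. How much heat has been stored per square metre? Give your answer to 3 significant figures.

6.36×10^8

Areal heat capacity C = ρc_p × D = 4.152×10^6 × 155.1 = 6.44×10^8 J/(m^2 K).
ΔQ = C ΔT = 6.44×10^8 × 0.9882 = 6.36×10^8 J/m².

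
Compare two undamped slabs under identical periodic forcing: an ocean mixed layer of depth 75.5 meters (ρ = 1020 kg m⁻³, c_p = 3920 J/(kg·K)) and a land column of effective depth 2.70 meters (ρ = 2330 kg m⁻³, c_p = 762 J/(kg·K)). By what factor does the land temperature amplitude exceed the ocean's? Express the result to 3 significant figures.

C_ocean = 1020 × 3920 × 75.5 = 3.02×10^8 J/(m²·K).
C_land = 2330 × 762 × 2.70 = 4.79×10^6 J/(m²·K).
Undamped amplitude ∝ 1/C, so A_land/A_ocean = C_ocean/C_land = 63.0.

63.0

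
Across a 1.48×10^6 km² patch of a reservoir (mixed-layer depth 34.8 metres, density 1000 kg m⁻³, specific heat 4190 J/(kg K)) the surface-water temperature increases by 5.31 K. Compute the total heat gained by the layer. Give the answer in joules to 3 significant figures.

1.15×10^21 J

Areal heat capacity C = ρ c_p D = 1000 × 4190 × 34.8 = 1.46×10^8 J/(m²·K).
Heat per unit area: q = C ΔT = 1.46×10^8 × 5.31 = 7.74×10^8 J/m².
Total heat: Q = q × A = 7.74×10^8 × (1.48×10^6 × 10⁶ m²) = 1.15×10^21 J.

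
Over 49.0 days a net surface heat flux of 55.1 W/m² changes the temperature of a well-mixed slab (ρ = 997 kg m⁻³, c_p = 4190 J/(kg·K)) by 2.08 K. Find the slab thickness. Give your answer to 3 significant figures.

Heat input Q = F Δt = 55.1 × 4.23×10^6 s = 2.33×10^8 J/m².
Required areal heat capacity C = Q / ΔT = 1.12×10^8 J/(m²·K).
Depth D = C / (ρ c_p) = 1.12×10^8 / (997 × 4190) = 26.8 m.

26.8 m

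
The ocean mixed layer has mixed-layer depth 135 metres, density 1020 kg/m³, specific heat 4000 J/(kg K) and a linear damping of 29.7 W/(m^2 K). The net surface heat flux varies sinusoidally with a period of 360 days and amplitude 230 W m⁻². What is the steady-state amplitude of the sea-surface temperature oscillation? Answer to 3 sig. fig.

2.00 K

Areal heat capacity C = ρ c_p D = 1020 × 4000 × 135 = 5.51×10^8 J m⁻² K⁻¹.
Angular frequency ω = 2π / T = 2π / 3.11×10^7 s = 2.02×10^-7 s⁻¹.
√((Cω)² + λ²) = √((111)² + 29.7²) = 115 W/(m²·K).
Amplitude A = F₀ / √((Cω)²+λ²) = 230 / 115 = 2.00 K.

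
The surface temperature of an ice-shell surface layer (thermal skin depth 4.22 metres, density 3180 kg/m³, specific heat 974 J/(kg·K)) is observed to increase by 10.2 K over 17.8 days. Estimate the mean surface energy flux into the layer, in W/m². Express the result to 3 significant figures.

86.7

Areal heat capacity C = ρ c_p D = 3180 × 974 × 4.22 = 1.31×10^7 J/(m^2 K).
Required heat per unit area: Q = C ΔT = 1.31×10^7 × 10.2 = 1.33×10^8 J/m².
Flux F = Q / Δt = 1.33×10^8 / 1.54×10^6 s = 86.7 W/m².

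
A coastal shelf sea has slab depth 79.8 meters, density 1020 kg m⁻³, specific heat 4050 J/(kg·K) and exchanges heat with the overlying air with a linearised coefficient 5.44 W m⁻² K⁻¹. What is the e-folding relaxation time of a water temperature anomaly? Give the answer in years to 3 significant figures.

1.92 years

Areal heat capacity C = ρ c_p D = 1020 × 4050 × 79.8 = 3.30×10^8 J/(m²·K).
Relaxation time τ = C / λ = 3.30×10^8 / 5.44 = 6.06×10^7 s.
In years: 6.06×10^7 s / (3.156×10^7 s/year) = 1.92 years.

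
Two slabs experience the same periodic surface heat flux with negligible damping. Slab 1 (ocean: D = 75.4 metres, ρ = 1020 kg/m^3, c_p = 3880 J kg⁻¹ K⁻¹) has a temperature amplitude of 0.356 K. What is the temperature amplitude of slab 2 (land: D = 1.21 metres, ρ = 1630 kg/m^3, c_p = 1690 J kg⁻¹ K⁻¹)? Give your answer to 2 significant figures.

32 K

C_ocean = 2.98×10^8 J/(m²·K); C_land = 3.33×10^6 J/(m²·K).
A ∝ 1/C ⇒ A_land = A_ocean × C_ocean/C_land = 0.356 × 89.5 = 31.9 K.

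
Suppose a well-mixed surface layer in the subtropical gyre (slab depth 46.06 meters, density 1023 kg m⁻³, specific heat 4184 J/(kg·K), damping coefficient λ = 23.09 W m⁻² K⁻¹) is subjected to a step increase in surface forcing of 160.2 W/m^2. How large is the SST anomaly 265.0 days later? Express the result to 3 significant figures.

Areal heat capacity C = ρ c_p D = 1023 × 4184 × 46.06 = 1.97×10^8 J/(m²·K).
τ = C / λ = 1.97×10^8 / 23.09 = 8.54×10^6 s.
Equilibrium anomaly ΔT_eq = F / λ = 160.2 / 23.09 = 6.94 K.
t = 265.0 days = 2.29×10^7 s, so t/τ = 2.68.
ΔT(t) = ΔT_eq (1 − e^(−t/τ)) = 6.94 × (1 − e^−2.68) = 6.46 K.

6.46 K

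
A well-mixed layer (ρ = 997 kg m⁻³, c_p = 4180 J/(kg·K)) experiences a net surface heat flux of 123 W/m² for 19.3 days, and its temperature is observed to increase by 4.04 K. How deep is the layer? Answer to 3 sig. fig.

Heat input Q = F Δt = 123 × 1.67×10^6 s = 2.05×10^8 J/m².
Required areal heat capacity C = Q / ΔT = 5.08×10^7 J/(m²·K).
Depth D = C / (ρ c_p) = 5.08×10^7 / (997 × 4180) = 12.2 m.

12.2 m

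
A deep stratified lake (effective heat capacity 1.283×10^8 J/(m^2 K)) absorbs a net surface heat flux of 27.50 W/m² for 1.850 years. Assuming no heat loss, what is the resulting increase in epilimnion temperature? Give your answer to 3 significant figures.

12.5 K

Areal heat capacity C = 1.283×10^8 J/(m^2 K) (given).
Net heat input Q = F Δt = 27.50 × (1.850 years × 3.156×10^7 s/year) = 1.61×10^9 J/m².
ΔT = Q / C = 1.61×10^9 / 1.28×10^8 = 12.5 K.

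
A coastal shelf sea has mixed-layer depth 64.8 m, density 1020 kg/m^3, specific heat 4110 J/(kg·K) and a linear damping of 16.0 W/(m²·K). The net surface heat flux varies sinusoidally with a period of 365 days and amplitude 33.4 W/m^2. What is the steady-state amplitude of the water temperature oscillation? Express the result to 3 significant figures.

Areal heat capacity C = ρ c_p D = 1020 × 4110 × 64.8 = 2.72×10^8 J m⁻² K⁻¹.
Angular frequency ω = 2π / T = 2π / 3.15×10^7 s = 1.99×10^-7 s⁻¹.
√((Cω)² + λ²) = √((54.1)² + 16.0²) = 56.4 W/(m²·K).
Amplitude A = F₀ / √((Cω)²+λ²) = 33.4 / 56.4 = 0.592 K.

0.592 K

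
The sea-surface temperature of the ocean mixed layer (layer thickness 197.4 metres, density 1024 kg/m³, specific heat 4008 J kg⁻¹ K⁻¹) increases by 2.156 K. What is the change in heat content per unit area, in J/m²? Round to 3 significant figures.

1.75×10^9

Areal heat capacity C = ρ c_p D = 1024 × 4008 × 197.4 = 8.10×10^8 J/(m²·K).
ΔQ = C ΔT = 8.10×10^8 × 2.156 = 1.75×10^9 J/m².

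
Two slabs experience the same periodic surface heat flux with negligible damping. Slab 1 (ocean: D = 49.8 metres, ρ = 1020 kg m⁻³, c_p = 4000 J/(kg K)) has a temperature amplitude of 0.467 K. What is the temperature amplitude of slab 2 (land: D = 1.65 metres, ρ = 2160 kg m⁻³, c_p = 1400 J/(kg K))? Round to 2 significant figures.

19 K

C_ocean = 2.03×10^8 J/(m²·K); C_land = 4.99×10^6 J/(m²·K).
A ∝ 1/C ⇒ A_land = A_ocean × C_ocean/C_land = 0.467 × 40.7 = 19.0 K.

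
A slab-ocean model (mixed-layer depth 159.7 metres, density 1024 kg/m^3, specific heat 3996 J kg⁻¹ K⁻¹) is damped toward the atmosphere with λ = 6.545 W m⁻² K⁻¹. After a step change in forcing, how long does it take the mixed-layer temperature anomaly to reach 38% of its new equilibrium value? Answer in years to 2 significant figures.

1.5 years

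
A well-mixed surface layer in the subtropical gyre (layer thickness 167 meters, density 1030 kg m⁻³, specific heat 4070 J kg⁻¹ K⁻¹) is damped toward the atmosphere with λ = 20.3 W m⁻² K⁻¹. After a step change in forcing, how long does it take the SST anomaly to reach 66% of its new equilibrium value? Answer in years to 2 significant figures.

1.2 years

Areal heat capacity C = ρ c_p D = 1030 × 4070 × 167 = 7.00×10^8 J/(m^2 K).
τ = C / λ = 7.00×10^8 / 20.3 = 3.45×10^7 s.
Fraction reached: 1 − e^(−t/τ) = 0.66 ⇒ t = −τ ln(1 − 0.66) = τ × 1.08.
t = 3.72×10^7 s = 1.18 years.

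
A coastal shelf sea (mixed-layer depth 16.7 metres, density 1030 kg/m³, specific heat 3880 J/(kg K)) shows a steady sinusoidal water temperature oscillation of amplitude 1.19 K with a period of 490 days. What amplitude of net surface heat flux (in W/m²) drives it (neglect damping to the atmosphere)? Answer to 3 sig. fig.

Areal heat capacity C = ρ c_p D = 1030 × 3880 × 16.7 = 6.67×10^7 J/(m^2 K).
ω = 2π / 4.23×10^7 s = 1.48×10^-7 s⁻¹.
Cω = 6.67×10^7 × 1.48×10^-7 = 9.91 W/(m²·K).
F₀ = A × Cω = 1.19 × 9.91 = 11.8 W/m².

11.8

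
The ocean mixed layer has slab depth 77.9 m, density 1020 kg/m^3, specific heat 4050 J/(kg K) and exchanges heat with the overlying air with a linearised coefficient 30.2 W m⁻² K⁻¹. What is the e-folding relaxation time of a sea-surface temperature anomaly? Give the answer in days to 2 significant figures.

Areal heat capacity C = ρ c_p D = 1020 × 4050 × 77.9 = 3.22×10^8 J m⁻² K⁻¹.
Relaxation time τ = C / λ = 3.22×10^8 / 30.2 = 1.07×10^7 s.
In days: 1.07×10^7 s / (86400 s/day) = 123 days.

120 days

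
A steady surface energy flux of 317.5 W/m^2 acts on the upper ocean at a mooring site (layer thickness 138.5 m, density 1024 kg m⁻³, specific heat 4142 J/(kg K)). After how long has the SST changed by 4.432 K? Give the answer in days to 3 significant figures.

Areal heat capacity C = ρ c_p D = 1024 × 4142 × 138.5 = 5.87×10^8 J m⁻² K⁻¹.
Time required: Δt = C ΔT / F = 5.87×10^8 × 4.432 / 317.5 = 8.20×10^6 s.
In days: 8.20×10^6 s / (86400 s/day) = 94.9 days.

94.9 days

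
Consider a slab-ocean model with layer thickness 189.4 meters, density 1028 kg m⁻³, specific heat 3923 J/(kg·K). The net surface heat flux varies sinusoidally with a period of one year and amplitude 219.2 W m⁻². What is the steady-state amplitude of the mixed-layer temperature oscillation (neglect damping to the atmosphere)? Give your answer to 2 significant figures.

1.4 K

Areal heat capacity C = ρ c_p D = 1028 × 3923 × 189.4 = 7.64×10^8 J m⁻² K⁻¹.
Angular frequency ω = 2π / T = 2π / 3.15×10^7 s = 1.99×10^-7 s⁻¹.
Cω = 7.64×10^8 × 1.99×10^-7 = 152 W/(m²·K).
Amplitude A = F₀ / (Cω) = 219.2 / 152 = 1.44 K.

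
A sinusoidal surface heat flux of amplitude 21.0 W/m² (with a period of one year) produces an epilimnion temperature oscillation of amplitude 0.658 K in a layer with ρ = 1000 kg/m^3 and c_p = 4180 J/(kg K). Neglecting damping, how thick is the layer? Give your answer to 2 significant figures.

ω = 2π / 3.15×10^7 s = 1.99×10^-7 s⁻¹.
Required C = F₀ / (A ω) = 21.0 / (0.658 × 1.99×10^-7) = 1.60×10^8 J/(m²·K).
D = C / (ρ c_p) = 1.60×10^8 / (1000 × 4180) = 38.3 m.

38 m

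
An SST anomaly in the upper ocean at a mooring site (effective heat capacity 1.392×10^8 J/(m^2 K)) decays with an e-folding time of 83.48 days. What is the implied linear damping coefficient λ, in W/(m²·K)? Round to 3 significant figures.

19.3

Areal heat capacity C = 1.392×10^8 J/(m^2 K) (given).
τ = 83.48 days = 7.21×10^6 s.
λ = C / τ = 1.39×10^8 / 7.21×10^6 = 19.3 W/(m²·K).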